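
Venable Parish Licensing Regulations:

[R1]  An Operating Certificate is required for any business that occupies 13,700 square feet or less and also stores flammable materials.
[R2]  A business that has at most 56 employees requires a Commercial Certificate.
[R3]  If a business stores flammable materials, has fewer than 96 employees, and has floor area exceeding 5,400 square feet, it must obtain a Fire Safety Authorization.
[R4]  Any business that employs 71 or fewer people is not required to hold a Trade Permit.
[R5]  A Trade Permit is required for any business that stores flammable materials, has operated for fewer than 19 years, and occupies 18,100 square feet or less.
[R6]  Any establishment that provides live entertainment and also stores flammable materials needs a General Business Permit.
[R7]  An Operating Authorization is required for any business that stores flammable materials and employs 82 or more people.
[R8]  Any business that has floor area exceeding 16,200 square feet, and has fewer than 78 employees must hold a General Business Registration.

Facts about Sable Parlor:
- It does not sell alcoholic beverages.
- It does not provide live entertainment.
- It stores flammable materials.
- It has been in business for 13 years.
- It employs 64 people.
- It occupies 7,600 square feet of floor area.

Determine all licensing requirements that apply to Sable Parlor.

Fire Safety Authorization, Operating Certificate

[R1] floor area 7,600 square feet ≤ 13,700 square feet; stores flammable materials → Operating Certificate required.
[R2] employees 64 > 56 → Commercial Certificate not required.
[R3] stores flammable materials; employees 64 < 96; floor area 7,600 square feet > 5,400 square feet → Fire Safety Authorization required.
[R4] employees 64 ≤ 71 → exempt from Trade Permit.
[R5] stores flammable materials; years in business 13 < 19; floor area 7,600 square feet ≤ 18,100 square feet → Trade Permit required.
[R6] does not provide live entertainment; stores flammable materials → General Business Permit not required.
[R7] stores flammable materials; employees 64 < 82 → Operating Authorization not required.
[R8] floor area 7,600 square feet ≤ 16,200 square feet; employees 64 < 78 → General Business Registration not required.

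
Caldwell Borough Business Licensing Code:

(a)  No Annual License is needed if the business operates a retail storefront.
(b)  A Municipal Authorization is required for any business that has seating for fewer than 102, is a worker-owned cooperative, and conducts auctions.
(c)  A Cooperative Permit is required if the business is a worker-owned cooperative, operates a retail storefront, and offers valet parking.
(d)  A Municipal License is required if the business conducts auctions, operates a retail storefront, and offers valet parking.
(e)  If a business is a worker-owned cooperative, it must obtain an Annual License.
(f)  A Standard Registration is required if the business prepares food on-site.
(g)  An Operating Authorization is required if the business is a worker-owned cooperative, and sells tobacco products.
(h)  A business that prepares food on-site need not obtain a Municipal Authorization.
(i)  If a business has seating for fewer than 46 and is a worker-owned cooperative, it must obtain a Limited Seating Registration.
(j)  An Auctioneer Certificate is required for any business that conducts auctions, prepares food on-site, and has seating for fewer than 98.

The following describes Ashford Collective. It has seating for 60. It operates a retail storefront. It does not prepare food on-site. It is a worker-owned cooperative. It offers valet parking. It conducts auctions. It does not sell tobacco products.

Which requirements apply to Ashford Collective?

(a) operates a retail storefront → exempt from Annual License.
(b) seating 60 < 102; is a worker-owned cooperative; conducts auctions → Municipal Authorization required.
(c) is a worker-owned cooperative; operates a retail storefront; offers valet parking → Cooperative Permit required.
(d) conducts auctions; operates a retail storefront; offers valet parking → Municipal License required.
(e) is a worker-owned cooperative → Annual License required.
(f) does not prepare food on-site → Standard Registration not required.
(g) is a worker-owned cooperative; does not sell tobacco products → Operating Authorization not required.
(h) does not prepare food on-site → Municipal Authorization exemption does not apply.
(i) seating 60 ≥ 46; is a worker-owned cooperative → Limited Seating Registration not required.
(j) conducts auctions; does not prepare food on-site; seating 60 < 98 → Auctioneer Certificate not required.

Cooperative Permit, Municipal Authorization, Municipal License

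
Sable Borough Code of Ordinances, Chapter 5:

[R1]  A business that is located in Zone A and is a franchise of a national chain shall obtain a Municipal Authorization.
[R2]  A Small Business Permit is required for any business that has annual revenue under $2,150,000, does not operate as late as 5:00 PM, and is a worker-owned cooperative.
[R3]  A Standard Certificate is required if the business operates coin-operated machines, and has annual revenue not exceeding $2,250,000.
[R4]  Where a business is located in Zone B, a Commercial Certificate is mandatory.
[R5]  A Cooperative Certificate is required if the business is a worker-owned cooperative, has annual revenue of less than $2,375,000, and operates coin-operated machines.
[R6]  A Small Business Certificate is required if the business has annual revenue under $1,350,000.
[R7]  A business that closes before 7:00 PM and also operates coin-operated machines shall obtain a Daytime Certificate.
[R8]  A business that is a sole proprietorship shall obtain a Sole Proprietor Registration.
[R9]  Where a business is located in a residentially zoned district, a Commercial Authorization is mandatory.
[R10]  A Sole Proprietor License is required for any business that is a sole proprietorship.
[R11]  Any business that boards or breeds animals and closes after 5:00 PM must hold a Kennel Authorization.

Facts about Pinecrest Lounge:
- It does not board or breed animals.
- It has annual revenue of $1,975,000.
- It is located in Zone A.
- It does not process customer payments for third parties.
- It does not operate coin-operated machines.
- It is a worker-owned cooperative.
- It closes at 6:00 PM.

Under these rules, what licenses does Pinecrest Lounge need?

[R1] is located in Zone A; is a worker-owned cooperative (not: is a franchise of a national chain) → Municipal Authorization not required.
[R2] revenue $1,975,000 < $2,150,000; closes 6:00 PM, after 5:00 PM; is a worker-owned cooperative → Small Business Permit not required.
[R3] does not operate coin-operated machines; revenue $1,975,000 ≤ $2,250,000 → Standard Certificate not required.
[R4] is located in Zone A (not: is located in Zone B) → Commercial Certificate not required.
[R5] is a worker-owned cooperative; revenue $1,975,000 < $2,375,000; does not operate coin-operated machines → Cooperative Certificate not required.
[R6] revenue $1,975,000 ≥ $1,350,000 → Small Business Certificate not required.
[R7] closes 6:00 PM, at/before 7:00 PM; does not operate coin-operated machines → Daytime Certificate not required.
[R8] is a worker-owned cooperative (not: is a sole proprietorship) → Sole Proprietor Registration not required.
[R9] is located in Zone A (not: is located in a residentially zoned district) → Commercial Authorization not required.
[R10] is a worker-owned cooperative (not: is a sole proprietorship) → Sole Proprietor License not required.
[R11] does not board or breed animals; closes 6:00 PM, after 5:00 PM → Kennel Authorization not required.

None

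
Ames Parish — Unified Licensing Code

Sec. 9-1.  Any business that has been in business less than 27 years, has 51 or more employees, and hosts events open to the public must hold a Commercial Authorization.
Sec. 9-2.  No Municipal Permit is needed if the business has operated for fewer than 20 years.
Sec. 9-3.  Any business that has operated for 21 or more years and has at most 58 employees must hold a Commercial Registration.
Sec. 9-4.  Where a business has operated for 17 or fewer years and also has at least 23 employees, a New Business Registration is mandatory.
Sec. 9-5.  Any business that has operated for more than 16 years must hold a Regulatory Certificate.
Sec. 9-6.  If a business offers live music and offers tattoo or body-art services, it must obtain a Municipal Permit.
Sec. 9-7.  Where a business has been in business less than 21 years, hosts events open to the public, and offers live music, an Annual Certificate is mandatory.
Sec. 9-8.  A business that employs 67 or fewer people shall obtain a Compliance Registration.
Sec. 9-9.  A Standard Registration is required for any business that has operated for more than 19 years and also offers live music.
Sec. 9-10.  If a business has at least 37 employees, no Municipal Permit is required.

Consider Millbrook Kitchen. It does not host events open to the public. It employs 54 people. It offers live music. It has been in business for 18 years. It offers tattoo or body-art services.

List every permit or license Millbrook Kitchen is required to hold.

Sec. 9-1. years in business 18 < 27; employees 54 ≥ 51; does not host events open to the public → Commercial Authorization not required.
Sec. 9-2. years in business 18 < 20 → exempt from Municipal Permit.
Sec. 9-3. years in business 18 < 21; employees 54 ≤ 58 → Commercial Registration not required.
Sec. 9-4. years in business 18 > 17; employees 54 ≥ 23 → New Business Registration not required.
Sec. 9-5. years in business 18 > 16 → Regulatory Certificate required.
Sec. 9-6. offers live music; offers tattoo or body-art services → Municipal Permit required.
Sec. 9-7. years in business 18 < 21; does not host events open to the public; offers live music → Annual Certificate not required.
Sec. 9-8. employees 54 ≤ 67 → Compliance Registration required.
Sec. 9-9. years in business 18 ≤ 19; offers live music → Standard Registration not required.
Sec. 9-10. employees 54 ≥ 37 → exempt from Municipal Permit.

Compliance Registration, Regulatory Certificate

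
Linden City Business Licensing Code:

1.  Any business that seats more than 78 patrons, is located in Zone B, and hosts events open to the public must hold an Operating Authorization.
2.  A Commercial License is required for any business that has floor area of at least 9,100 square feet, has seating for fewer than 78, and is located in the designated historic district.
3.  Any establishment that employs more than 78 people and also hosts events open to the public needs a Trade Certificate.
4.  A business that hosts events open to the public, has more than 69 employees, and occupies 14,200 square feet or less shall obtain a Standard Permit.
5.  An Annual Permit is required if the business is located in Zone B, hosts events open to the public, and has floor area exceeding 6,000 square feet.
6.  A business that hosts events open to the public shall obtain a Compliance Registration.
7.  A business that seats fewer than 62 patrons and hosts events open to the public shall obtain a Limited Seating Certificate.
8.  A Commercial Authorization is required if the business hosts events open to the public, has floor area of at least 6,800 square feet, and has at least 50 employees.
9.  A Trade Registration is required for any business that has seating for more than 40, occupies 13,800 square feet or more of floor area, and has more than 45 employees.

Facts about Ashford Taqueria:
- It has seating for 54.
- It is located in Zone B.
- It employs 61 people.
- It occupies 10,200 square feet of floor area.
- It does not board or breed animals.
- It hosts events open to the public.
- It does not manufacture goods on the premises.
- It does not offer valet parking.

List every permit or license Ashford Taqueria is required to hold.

Annual Permit, Commercial Authorization, Compliance Registration, Limited Seating Certificate

1. seating 54 ≤ 78; is located in Zone B; hosts events open to the public → Operating Authorization not required.
2. floor area 10,200 square feet ≥ 9,100 square feet; seating 54 < 78; is located in Zone B (not: is located in the designated historic district) → Commercial License not required.
3. employees 61 ≤ 78; hosts events open to the public → Trade Certificate not required.
4. hosts events open to the public; employees 61 ≤ 69; floor area 10,200 square feet ≤ 14,200 square feet → Standard Permit not required.
5. is located in Zone B; hosts events open to the public; floor area 10,200 square feet > 6,000 square feet → Annual Permit required.
6. hosts events open to the public → Compliance Registration required.
7. seating 54 < 62; hosts events open to the public → Limited Seating Certificate required.
8. hosts events open to the public; floor area 10,200 square feet ≥ 6,800 square feet; employees 61 ≥ 50 → Commercial Authorization required.
9. seating 54 > 40; floor area 10,200 square feet < 13,800 square feet; employees 61 > 45 → Trade Registration not required.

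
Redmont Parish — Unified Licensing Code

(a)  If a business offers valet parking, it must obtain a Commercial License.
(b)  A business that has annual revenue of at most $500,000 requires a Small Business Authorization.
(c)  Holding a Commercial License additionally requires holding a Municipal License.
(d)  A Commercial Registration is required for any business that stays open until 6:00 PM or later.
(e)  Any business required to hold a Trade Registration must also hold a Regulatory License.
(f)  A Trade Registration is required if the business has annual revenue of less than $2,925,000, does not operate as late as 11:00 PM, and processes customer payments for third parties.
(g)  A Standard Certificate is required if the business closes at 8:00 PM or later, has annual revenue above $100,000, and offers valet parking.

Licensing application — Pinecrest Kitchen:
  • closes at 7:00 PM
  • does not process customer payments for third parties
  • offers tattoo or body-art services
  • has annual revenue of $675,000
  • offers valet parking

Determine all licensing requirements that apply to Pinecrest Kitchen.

Commercial License, Commercial Registration, Municipal License

(a) offers valet parking → Commercial License required.
(b) revenue $675,000 > $500,000 → Small Business Authorization not required.
(c) Commercial License is required → Municipal License also required.
(d) closes 7:00 PM, after 6:00 PM → Commercial Registration required.
(e) Trade Registration is not required → no effect.
(f) revenue $675,000 < $2,925,000; closes 7:00 PM, at/before 11:00 PM; does not process customer payments for third parties → Trade Registration not required.
(g) closes 7:00 PM, at/before 8:00 PM; revenue $675,000 > $100,000; offers valet parking → Standard Certificate not required.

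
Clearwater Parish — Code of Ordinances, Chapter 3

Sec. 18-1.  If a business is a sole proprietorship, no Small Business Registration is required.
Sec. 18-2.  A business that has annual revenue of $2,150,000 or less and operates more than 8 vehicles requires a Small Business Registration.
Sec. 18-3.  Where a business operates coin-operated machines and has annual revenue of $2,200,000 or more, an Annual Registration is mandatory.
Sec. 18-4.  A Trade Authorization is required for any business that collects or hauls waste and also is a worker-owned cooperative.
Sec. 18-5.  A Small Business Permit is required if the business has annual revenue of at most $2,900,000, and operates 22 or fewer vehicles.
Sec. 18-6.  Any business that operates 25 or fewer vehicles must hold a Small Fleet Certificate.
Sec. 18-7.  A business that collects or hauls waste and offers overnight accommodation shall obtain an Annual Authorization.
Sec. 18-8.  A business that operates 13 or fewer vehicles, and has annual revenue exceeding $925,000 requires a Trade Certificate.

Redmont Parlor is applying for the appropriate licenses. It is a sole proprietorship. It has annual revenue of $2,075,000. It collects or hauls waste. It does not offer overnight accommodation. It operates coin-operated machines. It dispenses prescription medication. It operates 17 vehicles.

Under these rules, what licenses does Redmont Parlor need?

Sec. 18-1. is a sole proprietorship → exempt from Small Business Registration.
Sec. 18-2. revenue $2,075,000 ≤ $2,150,000; vehicles 17 > 8 → Small Business Registration required.
Sec. 18-3. operates coin-operated machines; revenue $2,075,000 < $2,200,000 → Annual Registration not required.
Sec. 18-4. collects or hauls waste; is a sole proprietorship (not: is a worker-owned cooperative) → Trade Authorization not required.
Sec. 18-5. revenue $2,075,000 ≤ $2,900,000; vehicles 17 ≤ 22 → Small Business Permit required.
Sec. 18-6. vehicles 17 ≤ 25 → Small Fleet Certificate required.
Sec. 18-7. collects or hauls waste; does not offer overnight accommodation → Annual Authorization not required.
Sec. 18-8. vehicles 17 > 13; revenue $2,075,000 > $925,000 → Trade Certificate not required.

Small Business Permit, Small Fleet Certificate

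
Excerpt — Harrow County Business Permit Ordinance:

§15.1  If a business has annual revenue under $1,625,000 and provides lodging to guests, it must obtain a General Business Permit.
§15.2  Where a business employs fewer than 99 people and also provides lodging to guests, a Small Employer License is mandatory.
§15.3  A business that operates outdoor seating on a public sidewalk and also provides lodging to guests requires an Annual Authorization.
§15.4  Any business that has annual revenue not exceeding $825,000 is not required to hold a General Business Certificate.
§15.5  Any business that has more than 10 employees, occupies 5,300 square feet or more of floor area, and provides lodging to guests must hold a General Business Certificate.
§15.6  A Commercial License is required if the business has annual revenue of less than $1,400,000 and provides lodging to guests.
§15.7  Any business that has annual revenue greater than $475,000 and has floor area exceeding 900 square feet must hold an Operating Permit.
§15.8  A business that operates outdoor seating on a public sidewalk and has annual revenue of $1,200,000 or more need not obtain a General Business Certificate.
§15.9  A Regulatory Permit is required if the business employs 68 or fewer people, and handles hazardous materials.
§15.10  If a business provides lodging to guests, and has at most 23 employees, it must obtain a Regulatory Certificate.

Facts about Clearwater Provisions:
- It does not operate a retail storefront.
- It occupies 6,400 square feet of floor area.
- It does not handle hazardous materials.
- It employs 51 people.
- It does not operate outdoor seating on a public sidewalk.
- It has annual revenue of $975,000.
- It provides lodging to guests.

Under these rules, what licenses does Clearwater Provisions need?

Commercial License, General Business Certificate, General Business Permit, Operating Permit, Small Employer License

§15.1 revenue $975,000 < $1,625,000; provides lodging to guests → General Business Permit required.
§15.2 employees 51 < 99; provides lodging to guests → Small Employer License required.
§15.3 does not operate outdoor seating on a public sidewalk; provides lodging to guests → Annual Authorization not required.
§15.4 revenue $975,000 > $825,000 → General Business Certificate exemption does not apply.
§15.5 employees 51 > 10; floor area 6,400 square feet ≥ 5,300 square feet; provides lodging to guests → General Business Certificate required.
§15.6 revenue $975,000 < $1,400,000; provides lodging to guests → Commercial License required.
§15.7 revenue $975,000 > $475,000; floor area 6,400 square feet > 900 square feet → Operating Permit required.
§15.8 does not operate outdoor seating on a public sidewalk; revenue $975,000 < $1,200,000 → General Business Certificate exemption does not apply.
§15.9 employees 51 ≤ 68; does not handle hazardous materials → Regulatory Permit not required.
§15.10 provides lodging to guests; employees 51 > 23 → Regulatory Certificate not required.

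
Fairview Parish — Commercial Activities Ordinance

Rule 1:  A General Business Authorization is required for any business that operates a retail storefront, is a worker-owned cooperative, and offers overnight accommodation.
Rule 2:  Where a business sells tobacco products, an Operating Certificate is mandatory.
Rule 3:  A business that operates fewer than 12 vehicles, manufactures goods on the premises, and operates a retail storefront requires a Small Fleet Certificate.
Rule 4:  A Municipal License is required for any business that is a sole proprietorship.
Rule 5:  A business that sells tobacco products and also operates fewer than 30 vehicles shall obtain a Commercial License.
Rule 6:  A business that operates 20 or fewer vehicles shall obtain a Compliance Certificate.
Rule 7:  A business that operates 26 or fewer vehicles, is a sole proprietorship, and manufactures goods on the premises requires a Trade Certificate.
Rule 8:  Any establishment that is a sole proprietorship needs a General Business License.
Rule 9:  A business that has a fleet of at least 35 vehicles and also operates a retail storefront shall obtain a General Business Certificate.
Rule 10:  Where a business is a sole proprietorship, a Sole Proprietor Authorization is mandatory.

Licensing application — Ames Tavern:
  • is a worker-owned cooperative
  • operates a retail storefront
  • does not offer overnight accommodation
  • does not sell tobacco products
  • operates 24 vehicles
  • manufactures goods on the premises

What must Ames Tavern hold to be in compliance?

Rule 1: operates a retail storefront; is a worker-owned cooperative; does not offer overnight accommodation → General Business Authorization not required.
Rule 2: does not sell tobacco products → Operating Certificate not required.
Rule 3: vehicles 24 ≥ 12; manufactures goods on the premises; operates a retail storefront → Small Fleet Certificate not required.
Rule 4: is a worker-owned cooperative (not: is a sole proprietorship) → Municipal License not required.
Rule 5: does not sell tobacco products; vehicles 24 < 30 → Commercial License not required.
Rule 6: vehicles 24 > 20 → Compliance Certificate not required.
Rule 7: vehicles 24 ≤ 26; is a worker-owned cooperative (not: is a sole proprietorship); manufactures goods on the premises → Trade Certificate not required.
Rule 8: is a worker-owned cooperative (not: is a sole proprietorship) → General Business License not required.
Rule 9: vehicles 24 < 35; operates a retail storefront → General Business Certificate not required.
Rule 10: is a worker-owned cooperative (not: is a sole proprietorship) → Sole Proprietor Authorization not required.

None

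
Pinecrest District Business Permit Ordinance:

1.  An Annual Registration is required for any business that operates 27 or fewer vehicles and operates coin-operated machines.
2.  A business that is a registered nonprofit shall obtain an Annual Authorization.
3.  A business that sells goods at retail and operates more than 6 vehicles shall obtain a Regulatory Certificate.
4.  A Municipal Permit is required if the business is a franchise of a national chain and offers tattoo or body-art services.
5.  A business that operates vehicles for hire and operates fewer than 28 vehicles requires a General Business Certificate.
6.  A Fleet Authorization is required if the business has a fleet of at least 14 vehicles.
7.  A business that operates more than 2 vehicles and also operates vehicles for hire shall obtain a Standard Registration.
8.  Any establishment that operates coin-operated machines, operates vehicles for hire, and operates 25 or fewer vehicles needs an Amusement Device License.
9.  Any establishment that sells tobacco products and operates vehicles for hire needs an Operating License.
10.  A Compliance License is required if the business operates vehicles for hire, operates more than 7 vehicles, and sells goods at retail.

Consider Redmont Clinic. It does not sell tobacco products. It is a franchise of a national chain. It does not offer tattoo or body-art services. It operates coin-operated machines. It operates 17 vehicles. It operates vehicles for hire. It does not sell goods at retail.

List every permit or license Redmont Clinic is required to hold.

1. vehicles 17 ≤ 27; operates coin-operated machines → Annual Registration required.
2. is a franchise of a national chain (not: is a registered nonprofit) → Annual Authorization not required.
3. does not sell goods at retail; vehicles 17 > 6 → Regulatory Certificate not required.
4. is a franchise of a national chain; does not offer tattoo or body-art services → Municipal Permit not required.
5. operates vehicles for hire; vehicles 17 < 28 → General Business Certificate required.
6. vehicles 17 ≥ 14 → Fleet Authorization required.
7. vehicles 17 > 2; operates vehicles for hire → Standard Registration required.
8. operates coin-operated machines; operates vehicles for hire; vehicles 17 ≤ 25 → Amusement Device License required.
9. does not sell tobacco products; operates vehicles for hire → Operating License not required.
10. operates vehicles for hire; vehicles 17 > 7; does not sell goods at retail → Compliance License not required.

Amusement Device License, Annual Registration, Fleet Authorization, General Business Certificate, Standard Registration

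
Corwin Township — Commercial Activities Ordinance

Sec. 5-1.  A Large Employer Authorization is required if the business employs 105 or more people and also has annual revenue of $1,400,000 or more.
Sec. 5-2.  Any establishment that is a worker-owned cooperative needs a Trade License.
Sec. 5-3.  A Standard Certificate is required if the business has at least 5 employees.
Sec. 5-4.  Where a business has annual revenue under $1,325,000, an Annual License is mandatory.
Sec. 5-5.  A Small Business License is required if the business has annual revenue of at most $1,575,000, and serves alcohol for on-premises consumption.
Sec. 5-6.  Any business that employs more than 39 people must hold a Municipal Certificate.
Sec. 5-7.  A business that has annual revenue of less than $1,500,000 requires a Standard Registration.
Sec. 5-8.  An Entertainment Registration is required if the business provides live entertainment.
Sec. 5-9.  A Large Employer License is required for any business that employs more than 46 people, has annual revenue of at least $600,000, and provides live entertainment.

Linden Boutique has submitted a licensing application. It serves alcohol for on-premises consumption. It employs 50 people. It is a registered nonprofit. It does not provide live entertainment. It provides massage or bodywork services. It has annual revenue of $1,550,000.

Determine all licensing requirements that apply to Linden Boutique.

Sec. 5-1. employees 50 < 105; revenue $1,550,000 ≥ $1,400,000 → Large Employer Authorization not required.
Sec. 5-2. is a registered nonprofit (not: is a worker-owned cooperative) → Trade License not required.
Sec. 5-3. employees 50 ≥ 5 → Standard Certificate required.
Sec. 5-4. revenue $1,550,000 ≥ $1,325,000 → Annual License not required.
Sec. 5-5. revenue $1,550,000 ≤ $1,575,000; serves alcohol for on-premises consumption → Small Business License required.
Sec. 5-6. employees 50 > 39 → Municipal Certificate required.
Sec. 5-7. revenue $1,550,000 ≥ $1,500,000 → Standard Registration not required.
Sec. 5-8. does not provide live entertainment → Entertainment Registration not required.
Sec. 5-9. employees 50 > 46; revenue $1,550,000 ≥ $600,000; does not provide live entertainment → Large Employer License not required.

Municipal Certificate, Small Business License, Standard Certificate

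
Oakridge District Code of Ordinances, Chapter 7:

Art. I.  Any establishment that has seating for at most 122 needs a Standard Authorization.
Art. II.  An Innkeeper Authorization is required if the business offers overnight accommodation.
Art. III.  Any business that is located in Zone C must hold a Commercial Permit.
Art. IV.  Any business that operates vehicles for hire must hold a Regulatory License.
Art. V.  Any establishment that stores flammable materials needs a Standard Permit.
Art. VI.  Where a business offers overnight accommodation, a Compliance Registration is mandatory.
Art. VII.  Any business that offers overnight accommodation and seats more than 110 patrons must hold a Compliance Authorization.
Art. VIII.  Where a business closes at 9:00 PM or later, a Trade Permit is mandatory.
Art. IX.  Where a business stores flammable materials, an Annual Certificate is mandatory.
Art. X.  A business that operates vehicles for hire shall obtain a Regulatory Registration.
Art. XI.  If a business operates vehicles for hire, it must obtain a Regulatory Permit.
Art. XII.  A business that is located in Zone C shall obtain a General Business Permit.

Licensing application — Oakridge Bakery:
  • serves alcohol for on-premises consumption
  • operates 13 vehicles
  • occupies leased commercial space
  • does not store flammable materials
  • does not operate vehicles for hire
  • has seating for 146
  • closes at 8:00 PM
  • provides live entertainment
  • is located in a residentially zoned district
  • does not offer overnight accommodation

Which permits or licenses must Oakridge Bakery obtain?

Art. I. seating 146 > 122 → Standard Authorization not required.
Art. II. does not offer overnight accommodation → Innkeeper Authorization not required.
Art. III. is located in a residentially zoned district (not: is located in Zone C) → Commercial Permit not required.
Art. IV. does not operate vehicles for hire → Regulatory License not required.
Art. V. does not store flammable materials → Standard Permit not required.
Art. VI. does not offer overnight accommodation → Compliance Registration not required.
Art. VII. does not offer overnight accommodation; seating 146 > 110 → Compliance Authorization not required.
Art. VIII. closes 8:00 PM, at/before 9:00 PM → Trade Permit not required.
Art. IX. does not store flammable materials → Annual Certificate not required.
Art. X. does not operate vehicles for hire → Regulatory Registration not required.
Art. XI. does not operate vehicles for hire → Regulatory Permit not required.
Art. XII. is located in a residentially zoned district (not: is located in Zone C) → General Business Permit not required.

None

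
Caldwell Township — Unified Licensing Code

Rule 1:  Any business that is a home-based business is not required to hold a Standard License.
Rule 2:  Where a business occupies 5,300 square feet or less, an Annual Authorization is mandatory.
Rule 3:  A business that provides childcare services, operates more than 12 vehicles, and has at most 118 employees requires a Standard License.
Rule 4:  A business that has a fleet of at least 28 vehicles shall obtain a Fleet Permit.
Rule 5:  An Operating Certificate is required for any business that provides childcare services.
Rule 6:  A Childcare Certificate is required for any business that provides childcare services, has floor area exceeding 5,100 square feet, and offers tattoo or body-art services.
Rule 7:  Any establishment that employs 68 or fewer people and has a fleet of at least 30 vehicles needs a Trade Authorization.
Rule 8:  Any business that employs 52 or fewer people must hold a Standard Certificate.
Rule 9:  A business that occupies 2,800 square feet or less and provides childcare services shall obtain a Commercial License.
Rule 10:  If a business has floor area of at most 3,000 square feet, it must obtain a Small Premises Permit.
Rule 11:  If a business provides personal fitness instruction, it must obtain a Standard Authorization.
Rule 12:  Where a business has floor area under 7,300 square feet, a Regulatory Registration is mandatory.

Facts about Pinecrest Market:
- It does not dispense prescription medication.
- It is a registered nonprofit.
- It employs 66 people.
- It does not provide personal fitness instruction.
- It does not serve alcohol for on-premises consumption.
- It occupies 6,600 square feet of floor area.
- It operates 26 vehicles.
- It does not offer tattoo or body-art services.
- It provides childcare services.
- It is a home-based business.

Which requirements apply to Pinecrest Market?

Operating Certificate, Regulatory Registration

Rule 1: is a home-based business → exempt from Standard License.
Rule 2: floor area 6,600 square feet > 5,300 square feet → Annual Authorization not required.
Rule 3: provides childcare services; vehicles 26 > 12; employees 66 ≤ 118 → Standard License required.
Rule 4: vehicles 26 < 28 → Fleet Permit not required.
Rule 5: provides childcare services → Operating Certificate required.
Rule 6: provides childcare services; floor area 6,600 square feet > 5,100 square feet; does not offer tattoo or body-art services → Childcare Certificate not required.
Rule 7: employees 66 ≤ 68; vehicles 26 < 30 → Trade Authorization not required.
Rule 8: employees 66 > 52 → Standard Certificate not required.
Rule 9: floor area 6,600 square feet > 2,800 square feet; provides childcare services → Commercial License not required.
Rule 10: floor area 6,600 square feet > 3,000 square feet → Small Premises Permit not required.
Rule 11: does not provide personal fitness instruction → Standard Authorization not required.
Rule 12: floor area 6,600 square feet < 7,300 square feet → Regulatory Registration required.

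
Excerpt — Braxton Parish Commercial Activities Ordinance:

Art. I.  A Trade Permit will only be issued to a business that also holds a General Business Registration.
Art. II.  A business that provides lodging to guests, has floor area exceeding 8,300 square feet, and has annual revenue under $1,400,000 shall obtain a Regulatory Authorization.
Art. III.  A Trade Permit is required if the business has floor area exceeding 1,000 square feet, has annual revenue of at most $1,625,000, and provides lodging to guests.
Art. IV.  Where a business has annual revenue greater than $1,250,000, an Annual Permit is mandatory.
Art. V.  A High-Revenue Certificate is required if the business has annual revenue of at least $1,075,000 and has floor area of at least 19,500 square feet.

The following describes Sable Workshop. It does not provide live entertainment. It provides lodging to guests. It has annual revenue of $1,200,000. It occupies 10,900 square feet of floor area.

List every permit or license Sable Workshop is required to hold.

Art. I. Trade Permit is required → General Business Registration also required.
Art. II. provides lodging to guests; floor area 10,900 square feet > 8,300 square feet; revenue $1,200,000 < $1,400,000 → Regulatory Authorization required.
Art. III. floor area 10,900 square feet > 1,000 square feet; revenue $1,200,000 ≤ $1,625,000; provides lodging to guests → Trade Permit required.
Art. IV. revenue $1,200,000 ≤ $1,250,000 → Annual Permit not required.
Art. V. revenue $1,200,000 ≥ $1,075,000; floor area 10,900 square feet < 19,500 square feet → High-Revenue Certificate not required.

General Business Registration, Regulatory Authorization, Trade Permit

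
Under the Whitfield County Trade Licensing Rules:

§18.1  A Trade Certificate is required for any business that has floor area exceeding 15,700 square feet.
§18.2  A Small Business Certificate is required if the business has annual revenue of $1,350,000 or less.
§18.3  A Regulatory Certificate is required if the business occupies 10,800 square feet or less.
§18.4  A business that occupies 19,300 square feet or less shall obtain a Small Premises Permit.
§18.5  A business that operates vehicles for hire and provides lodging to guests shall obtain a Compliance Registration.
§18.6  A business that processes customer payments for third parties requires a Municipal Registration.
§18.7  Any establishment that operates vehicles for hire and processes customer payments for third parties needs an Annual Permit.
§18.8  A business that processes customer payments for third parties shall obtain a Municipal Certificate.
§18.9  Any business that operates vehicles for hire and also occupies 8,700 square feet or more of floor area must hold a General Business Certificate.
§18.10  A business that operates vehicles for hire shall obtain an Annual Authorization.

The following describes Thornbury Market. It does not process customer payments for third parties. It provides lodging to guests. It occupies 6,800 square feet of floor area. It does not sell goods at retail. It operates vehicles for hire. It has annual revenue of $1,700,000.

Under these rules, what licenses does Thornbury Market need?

§18.1 floor area 6,800 square feet ≤ 15,700 square feet → Trade Certificate not required.
§18.2 revenue $1,700,000 > $1,350,000 → Small Business Certificate not required.
§18.3 floor area 6,800 square feet ≤ 10,800 square feet → Regulatory Certificate required.
§18.4 floor area 6,800 square feet ≤ 19,300 square feet → Small Premises Permit required.
§18.5 operates vehicles for hire; provides lodging to guests → Compliance Registration required.
§18.6 does not process customer payments for third parties → Municipal Registration not required.
§18.7 operates vehicles for hire; does not process customer payments for third parties → Annual Permit not required.
§18.8 does not process customer payments for third parties → Municipal Certificate not required.
§18.9 operates vehicles for hire; floor area 6,800 square feet < 8,700 square feet → General Business Certificate not required.
§18.10 operates vehicles for hire → Annual Authorization required.

Annual Authorization, Compliance Registration, Regulatory Certificate, Small Premises Permit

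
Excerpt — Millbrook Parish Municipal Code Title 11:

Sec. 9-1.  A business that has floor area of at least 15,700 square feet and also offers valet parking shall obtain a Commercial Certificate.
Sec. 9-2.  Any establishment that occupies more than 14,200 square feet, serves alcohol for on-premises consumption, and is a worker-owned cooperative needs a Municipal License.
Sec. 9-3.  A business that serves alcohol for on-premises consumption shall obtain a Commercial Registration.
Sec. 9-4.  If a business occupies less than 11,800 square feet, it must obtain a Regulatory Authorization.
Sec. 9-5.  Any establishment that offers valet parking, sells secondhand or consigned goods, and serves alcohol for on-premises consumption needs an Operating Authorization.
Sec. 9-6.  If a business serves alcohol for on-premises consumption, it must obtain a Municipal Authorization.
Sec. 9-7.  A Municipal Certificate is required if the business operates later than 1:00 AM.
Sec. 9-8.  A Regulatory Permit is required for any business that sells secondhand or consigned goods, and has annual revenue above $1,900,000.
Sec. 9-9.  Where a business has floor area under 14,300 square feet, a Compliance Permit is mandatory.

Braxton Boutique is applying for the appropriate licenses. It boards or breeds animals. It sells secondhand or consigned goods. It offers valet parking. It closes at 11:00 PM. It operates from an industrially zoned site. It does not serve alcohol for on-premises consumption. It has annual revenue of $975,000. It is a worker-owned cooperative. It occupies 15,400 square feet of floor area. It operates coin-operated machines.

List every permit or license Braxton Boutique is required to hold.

None

Sec. 9-1. floor area 15,400 square feet < 15,700 square feet; offers valet parking → Commercial Certificate not required.
Sec. 9-2. floor area 15,400 square feet > 14,200 square feet; does not serve alcohol for on-premises consumption; is a worker-owned cooperative → Municipal License not required.
Sec. 9-3. does not serve alcohol for on-premises consumption → Commercial Registration not required.
Sec. 9-4. floor area 15,400 square feet ≥ 11,800 square feet → Regulatory Authorization not required.
Sec. 9-5. offers valet parking; sells secondhand or consigned goods; does not serve alcohol for on-premises consumption → Operating Authorization not required.
Sec. 9-6. does not serve alcohol for on-premises consumption → Municipal Authorization not required.
Sec. 9-7. closes 11:00 PM, at/before 1:00 AM → Municipal Certificate not required.
Sec. 9-8. sells secondhand or consigned goods; revenue $975,000 ≤ $1,900,000 → Regulatory Permit not required.
Sec. 9-9. floor area 15,400 square feet ≥ 14,300 square feet → Compliance Permit not required.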